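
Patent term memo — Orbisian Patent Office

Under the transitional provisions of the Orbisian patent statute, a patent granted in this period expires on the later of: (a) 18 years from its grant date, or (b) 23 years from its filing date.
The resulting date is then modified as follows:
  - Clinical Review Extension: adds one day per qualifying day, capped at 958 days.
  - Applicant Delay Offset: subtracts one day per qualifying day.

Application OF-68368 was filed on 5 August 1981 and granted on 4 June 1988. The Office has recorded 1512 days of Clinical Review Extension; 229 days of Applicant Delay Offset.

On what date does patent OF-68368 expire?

(a) grant + 18 years → 4 June 2006.
(b) filing + 23 years → 5 August 2004.
Later of the two: 4 June 2006.
Clinical Review Extension: 1512 days claimed exceeds the 958-day cap, so +958 days → 17 January 2009.
Applicant Delay Offset: −229 days → 2 June 2008.

2008-06-02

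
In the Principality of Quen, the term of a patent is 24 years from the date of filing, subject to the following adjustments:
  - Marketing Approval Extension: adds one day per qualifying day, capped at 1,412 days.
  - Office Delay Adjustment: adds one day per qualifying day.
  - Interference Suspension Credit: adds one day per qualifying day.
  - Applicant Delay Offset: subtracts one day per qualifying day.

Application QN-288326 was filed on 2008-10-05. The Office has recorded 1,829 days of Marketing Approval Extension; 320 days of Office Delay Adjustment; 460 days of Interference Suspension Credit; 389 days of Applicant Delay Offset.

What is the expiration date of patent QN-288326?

Base term: filing date + 24 years → 5 October 2032.
Marketing Approval Extension: 1829 days claimed exceeds the 1412-day cap, so +1412 days → 17 August 2036.
Office Delay Adjustment: +320 days → 3 July 2037.
Interference Suspension Credit: +460 days → 6 October 2038.
Applicant Delay Offset: −389 days → 12 September 2037.

2037-09-12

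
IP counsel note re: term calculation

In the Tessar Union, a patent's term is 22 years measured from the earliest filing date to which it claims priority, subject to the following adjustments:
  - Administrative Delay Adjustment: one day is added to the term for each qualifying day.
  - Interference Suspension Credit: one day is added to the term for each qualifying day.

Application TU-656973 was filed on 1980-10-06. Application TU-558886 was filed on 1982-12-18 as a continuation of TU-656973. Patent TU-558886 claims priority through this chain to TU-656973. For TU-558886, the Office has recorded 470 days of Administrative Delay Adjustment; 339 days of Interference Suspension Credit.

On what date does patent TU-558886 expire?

2004-12-23

Earliest priority filing: 6 October 1980.
Base term: 6 October 1980 + 22 years → 6 October 2002.
Administrative Delay Adjustment: +470 days → 19 January 2004.
Interference Suspension Credit: +339 days → 23 December 2004.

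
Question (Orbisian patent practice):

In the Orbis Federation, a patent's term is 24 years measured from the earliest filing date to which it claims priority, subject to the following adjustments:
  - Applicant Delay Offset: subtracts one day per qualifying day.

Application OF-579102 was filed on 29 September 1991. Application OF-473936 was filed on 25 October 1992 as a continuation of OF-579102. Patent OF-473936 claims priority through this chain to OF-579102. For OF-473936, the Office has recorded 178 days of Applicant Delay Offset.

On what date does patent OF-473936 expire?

April 4, 2015

Earliest priority filing: 29 September 1991.
Base term: 29 September 1991 + 24 years → 29 September 2015.
Applicant Delay Offset: −178 days → 4 April 2015.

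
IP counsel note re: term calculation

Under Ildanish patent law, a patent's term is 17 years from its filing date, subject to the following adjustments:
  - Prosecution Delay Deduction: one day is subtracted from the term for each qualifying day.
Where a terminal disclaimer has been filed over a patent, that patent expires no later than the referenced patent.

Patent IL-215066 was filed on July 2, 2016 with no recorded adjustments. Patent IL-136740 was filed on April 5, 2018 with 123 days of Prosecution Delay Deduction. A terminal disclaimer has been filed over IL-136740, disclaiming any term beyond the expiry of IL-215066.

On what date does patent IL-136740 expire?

Natural term of IL-136740:
  Base: filing + 17 years → 5 April 2035.
  Prosecution Delay Deduction: −123 days → 3 December 2034.
Expiry of referenced patent IL-215066:
  Base: filing + 17 years → 2 July 2033.
Terminal disclaimer: IL-136740 expires on the earlier of 3 December 2034 and 2 July 2033.

2033-07-02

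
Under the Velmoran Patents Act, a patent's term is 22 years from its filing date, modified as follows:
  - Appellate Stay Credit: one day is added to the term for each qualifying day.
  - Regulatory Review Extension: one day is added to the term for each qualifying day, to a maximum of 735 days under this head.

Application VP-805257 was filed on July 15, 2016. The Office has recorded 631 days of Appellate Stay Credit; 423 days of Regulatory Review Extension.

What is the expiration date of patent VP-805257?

Base term: filing date + 22 years → 15 July 2038.
Appellate Stay Credit: +631 days → 6 April 2040.
Regulatory Review Extension: 423 days (within the 735-day cap) → +423 days → 3 June 2041.

2041-06-03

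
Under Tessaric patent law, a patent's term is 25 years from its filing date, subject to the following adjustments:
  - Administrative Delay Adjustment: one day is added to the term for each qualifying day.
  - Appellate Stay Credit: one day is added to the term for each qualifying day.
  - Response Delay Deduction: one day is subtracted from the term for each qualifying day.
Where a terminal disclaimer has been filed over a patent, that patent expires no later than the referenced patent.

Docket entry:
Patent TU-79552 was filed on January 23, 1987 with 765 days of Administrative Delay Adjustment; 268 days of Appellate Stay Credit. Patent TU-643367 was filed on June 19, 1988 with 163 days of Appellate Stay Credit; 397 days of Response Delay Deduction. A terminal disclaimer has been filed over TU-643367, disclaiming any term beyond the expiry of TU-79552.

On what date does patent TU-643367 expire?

Natural term of TU-643367:
  Base: filing + 25 years → 19 June 2013.
  Appellate Stay Credit: +163 days → 29 November 2013.
  Response Delay Deduction: −397 days → 28 October 2012.
Expiry of referenced patent TU-79552:
  Base: filing + 25 years → 23 January 2012.
  Administrative Delay Adjustment: +765 days → 26 February 2014.
  Appellate Stay Credit: +268 days → 21 November 2014.
Terminal disclaimer: TU-643367 expires on the earlier of 28 October 2012 and 21 November 2014.

2012-10-28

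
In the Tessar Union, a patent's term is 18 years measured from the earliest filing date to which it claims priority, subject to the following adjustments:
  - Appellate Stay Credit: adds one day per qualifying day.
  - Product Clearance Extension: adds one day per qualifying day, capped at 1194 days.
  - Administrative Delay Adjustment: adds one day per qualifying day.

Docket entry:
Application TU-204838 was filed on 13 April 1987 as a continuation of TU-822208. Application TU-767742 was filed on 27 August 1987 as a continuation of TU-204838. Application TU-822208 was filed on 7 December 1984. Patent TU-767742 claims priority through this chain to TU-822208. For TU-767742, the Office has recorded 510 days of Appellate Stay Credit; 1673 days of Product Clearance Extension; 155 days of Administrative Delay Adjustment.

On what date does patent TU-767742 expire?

January 9, 2008

Earliest priority filing: 7 December 1984.
Base term: 7 December 1984 + 18 years → 7 December 2002.
Appellate Stay Credit: +510 days → 30 April 2004.
Product Clearance Extension: 1673 days claimed exceeds the 1194-day cap, so +1194 days → 7 August 2007.
Administrative Delay Adjustment: +155 days → 9 January 2008.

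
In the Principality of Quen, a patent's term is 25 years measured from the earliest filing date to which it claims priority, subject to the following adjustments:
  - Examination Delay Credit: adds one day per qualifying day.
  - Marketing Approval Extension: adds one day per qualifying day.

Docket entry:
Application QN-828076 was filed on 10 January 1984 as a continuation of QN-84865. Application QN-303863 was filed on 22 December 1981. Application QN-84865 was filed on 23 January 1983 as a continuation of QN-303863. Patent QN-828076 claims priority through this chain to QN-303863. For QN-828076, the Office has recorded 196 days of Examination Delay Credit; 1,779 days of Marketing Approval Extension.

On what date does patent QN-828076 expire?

Earliest priority filing: 22 December 1981.
Base term: 22 December 1981 + 25 years → 22 December 2006.
Examination Delay Credit: +196 days → 6 July 2007.
Marketing Approval Extension: +1779 days → 19 May 2012.

May 19, 2012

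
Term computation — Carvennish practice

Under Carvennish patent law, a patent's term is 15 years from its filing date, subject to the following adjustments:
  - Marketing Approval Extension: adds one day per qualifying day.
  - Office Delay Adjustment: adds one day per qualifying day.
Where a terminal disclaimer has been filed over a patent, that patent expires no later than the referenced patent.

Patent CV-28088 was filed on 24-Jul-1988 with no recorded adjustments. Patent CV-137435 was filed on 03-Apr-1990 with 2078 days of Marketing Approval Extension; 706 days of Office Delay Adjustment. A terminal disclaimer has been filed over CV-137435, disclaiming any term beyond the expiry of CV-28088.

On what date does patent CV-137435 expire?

July 24, 2003

Natural term of CV-137435:
  Base: filing + 15 years → 3 April 2005.
  Marketing Approval Extension: +2078 days → 11 December 2010.
  Office Delay Adjustment: +706 days → 16 November 2012.
Expiry of referenced patent CV-28088:
  Base: filing + 15 years → 24 July 2003.
Terminal disclaimer: CV-137435 expires on the earlier of 16 November 2012 and 24 July 2003.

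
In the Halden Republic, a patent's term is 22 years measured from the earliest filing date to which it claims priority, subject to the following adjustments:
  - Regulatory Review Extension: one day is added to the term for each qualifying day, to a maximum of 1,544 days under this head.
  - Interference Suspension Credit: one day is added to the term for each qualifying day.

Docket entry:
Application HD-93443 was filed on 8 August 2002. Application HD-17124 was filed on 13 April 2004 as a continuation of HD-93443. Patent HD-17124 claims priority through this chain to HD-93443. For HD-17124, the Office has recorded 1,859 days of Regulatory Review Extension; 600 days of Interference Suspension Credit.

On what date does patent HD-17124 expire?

Earliest priority filing: 8 August 2002.
Base term: 8 August 2002 + 22 years → 8 August 2024.
Regulatory Review Extension: 1859 days claimed exceeds the 1544-day cap, so +1544 days → 30 October 2028.
Interference Suspension Credit: +600 days → 22 June 2030.

2030-06-22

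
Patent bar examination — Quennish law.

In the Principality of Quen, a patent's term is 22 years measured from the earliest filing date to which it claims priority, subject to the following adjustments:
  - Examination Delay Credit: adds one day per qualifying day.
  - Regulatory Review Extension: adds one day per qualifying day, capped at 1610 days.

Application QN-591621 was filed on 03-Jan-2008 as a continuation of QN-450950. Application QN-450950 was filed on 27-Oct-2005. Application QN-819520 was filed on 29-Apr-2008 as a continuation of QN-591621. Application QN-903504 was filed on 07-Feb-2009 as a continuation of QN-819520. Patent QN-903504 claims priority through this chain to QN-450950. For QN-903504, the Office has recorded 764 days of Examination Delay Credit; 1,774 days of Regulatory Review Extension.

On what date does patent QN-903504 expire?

Earliest priority filing: 27 October 2005.
Base term: 27 October 2005 + 22 years → 27 October 2027.
Examination Delay Credit: +764 days → 29 November 2029.
Regulatory Review Extension: 1774 days claimed exceeds the 1610-day cap, so +1610 days → 27 April 2034.

2034-04-27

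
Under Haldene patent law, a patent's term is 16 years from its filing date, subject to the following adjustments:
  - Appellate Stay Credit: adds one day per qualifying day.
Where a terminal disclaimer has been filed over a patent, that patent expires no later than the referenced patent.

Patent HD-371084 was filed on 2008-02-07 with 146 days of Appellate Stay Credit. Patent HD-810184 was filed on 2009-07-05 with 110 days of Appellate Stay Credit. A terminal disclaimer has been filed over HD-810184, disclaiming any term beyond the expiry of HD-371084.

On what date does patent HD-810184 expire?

July 2, 2024

Natural term of HD-810184:
  Base: filing + 16 years → 5 July 2025.
  Appellate Stay Credit: +110 days → 23 October 2025.
Expiry of referenced patent HD-371084:
  Base: filing + 16 years → 7 February 2024.
  Appellate Stay Credit: +146 days → 2 July 2024.
Terminal disclaimer: HD-810184 expires on the earlier of 23 October 2025 and 2 July 2024.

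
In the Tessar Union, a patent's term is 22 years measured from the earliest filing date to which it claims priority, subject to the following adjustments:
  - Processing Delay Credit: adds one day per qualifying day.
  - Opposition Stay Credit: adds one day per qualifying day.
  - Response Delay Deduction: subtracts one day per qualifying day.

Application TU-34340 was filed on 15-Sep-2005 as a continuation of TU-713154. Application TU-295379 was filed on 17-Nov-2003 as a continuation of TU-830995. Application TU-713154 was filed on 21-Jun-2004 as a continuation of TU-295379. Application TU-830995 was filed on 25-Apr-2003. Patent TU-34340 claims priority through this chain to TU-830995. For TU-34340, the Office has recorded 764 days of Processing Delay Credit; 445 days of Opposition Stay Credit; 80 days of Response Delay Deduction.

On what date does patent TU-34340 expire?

May 28, 2028

Earliest priority filing: 25 April 2003.
Base term: 25 April 2003 + 22 years → 25 April 2025.
Processing Delay Credit: +764 days → 29 May 2027.
Opposition Stay Credit: +445 days → 16 August 2028.
Response Delay Deduction: −80 days → 28 May 2028.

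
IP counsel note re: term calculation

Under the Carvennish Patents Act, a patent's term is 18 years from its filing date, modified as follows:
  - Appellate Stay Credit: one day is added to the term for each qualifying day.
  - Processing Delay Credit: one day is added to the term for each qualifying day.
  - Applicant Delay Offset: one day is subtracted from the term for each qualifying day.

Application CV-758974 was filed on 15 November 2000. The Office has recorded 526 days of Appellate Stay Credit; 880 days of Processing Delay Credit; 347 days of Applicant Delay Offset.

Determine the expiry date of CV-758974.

Base term: filing date + 18 years → 15 November 2018.
Appellate Stay Credit: +526 days → 24 April 2020.
Processing Delay Credit: +880 days → 21 September 2022.
Applicant Delay Offset: −347 days → 9 October 2021.

October 9, 2021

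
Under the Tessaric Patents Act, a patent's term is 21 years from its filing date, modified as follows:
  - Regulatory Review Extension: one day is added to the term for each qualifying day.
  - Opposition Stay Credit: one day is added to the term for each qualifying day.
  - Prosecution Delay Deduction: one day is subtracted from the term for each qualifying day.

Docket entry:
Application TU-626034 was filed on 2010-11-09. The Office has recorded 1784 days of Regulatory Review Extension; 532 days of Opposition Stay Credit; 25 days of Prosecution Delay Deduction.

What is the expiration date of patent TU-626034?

Base term: filing date + 21 years → 9 November 2031.
Regulatory Review Extension: +1784 days → 27 September 2036.
Opposition Stay Credit: +532 days → 13 March 2038.
Prosecution Delay Deduction: −25 days → 16 February 2038.

February 16, 2038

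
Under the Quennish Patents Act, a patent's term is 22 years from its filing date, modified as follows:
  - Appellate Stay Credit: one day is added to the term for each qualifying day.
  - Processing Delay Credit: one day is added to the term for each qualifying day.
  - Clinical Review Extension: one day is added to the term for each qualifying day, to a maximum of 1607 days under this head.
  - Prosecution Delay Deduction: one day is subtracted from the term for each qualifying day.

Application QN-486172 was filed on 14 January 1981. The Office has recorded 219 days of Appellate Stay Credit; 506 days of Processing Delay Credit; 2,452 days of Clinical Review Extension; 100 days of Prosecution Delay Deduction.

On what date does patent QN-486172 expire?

Base term: filing date + 22 years → 14 January 2003.
Appellate Stay Credit: +219 days → 21 August 2003.
Processing Delay Credit: +506 days → 8 January 2005.
Clinical Review Extension: 2452 days claimed exceeds the 1607-day cap, so +1607 days → 3 June 2009.
Prosecution Delay Deduction: −100 days → 23 February 2009.

2009-02-23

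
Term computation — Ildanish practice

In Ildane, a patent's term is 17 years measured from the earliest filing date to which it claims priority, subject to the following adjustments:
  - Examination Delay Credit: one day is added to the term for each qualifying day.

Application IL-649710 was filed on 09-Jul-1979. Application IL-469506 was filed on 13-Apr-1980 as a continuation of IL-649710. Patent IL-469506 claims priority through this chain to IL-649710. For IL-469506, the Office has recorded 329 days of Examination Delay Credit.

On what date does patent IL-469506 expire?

June 3, 1997

Earliest priority filing: 9 July 1979.
Base term: 9 July 1979 + 17 years → 9 July 1996.
Examination Delay Credit: +329 days → 3 June 1997.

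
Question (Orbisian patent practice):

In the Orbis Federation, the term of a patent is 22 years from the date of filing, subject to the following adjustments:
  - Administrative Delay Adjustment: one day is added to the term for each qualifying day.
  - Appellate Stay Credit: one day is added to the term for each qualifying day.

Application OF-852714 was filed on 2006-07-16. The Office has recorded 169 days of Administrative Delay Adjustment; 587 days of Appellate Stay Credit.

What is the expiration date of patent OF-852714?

Base term: filing date + 22 years → 16 July 2028.
Administrative Delay Adjustment: +169 days → 1 January 2029.
Appellate Stay Credit: +587 days → 11 August 2030.

2030-08-11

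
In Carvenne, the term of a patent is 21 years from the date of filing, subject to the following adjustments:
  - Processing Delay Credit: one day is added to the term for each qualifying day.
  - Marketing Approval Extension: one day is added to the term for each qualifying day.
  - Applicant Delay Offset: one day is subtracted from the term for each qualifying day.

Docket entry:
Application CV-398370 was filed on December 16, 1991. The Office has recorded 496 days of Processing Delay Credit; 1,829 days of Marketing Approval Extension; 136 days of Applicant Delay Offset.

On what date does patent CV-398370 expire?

Base term: filing date + 21 years → 16 December 2012.
Processing Delay Credit: +496 days → 26 April 2014.
Marketing Approval Extension: +1829 days → 29 April 2019.
Applicant Delay Offset: −136 days → 14 December 2018.

2018-12-14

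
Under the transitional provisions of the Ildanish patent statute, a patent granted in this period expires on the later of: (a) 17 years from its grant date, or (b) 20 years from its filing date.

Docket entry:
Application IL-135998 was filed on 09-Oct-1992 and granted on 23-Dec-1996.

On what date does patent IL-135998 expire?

(a) grant + 17 years → 23 December 2013.
(b) filing + 20 years → 9 October 2012.
Later of the two: 23 December 2013.

2013-12-23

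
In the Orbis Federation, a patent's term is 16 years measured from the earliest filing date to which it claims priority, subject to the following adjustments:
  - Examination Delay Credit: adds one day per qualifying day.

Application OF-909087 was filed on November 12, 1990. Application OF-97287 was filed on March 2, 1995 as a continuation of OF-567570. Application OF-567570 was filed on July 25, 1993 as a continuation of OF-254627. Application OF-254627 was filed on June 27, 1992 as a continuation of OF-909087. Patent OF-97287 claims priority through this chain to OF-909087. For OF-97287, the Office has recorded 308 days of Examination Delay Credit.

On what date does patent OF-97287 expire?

September 16, 2007

Earliest priority filing: 12 November 1990.
Base term: 12 November 1990 + 16 years → 12 November 2006.
Examination Delay Credit: +308 days → 16 September 2007.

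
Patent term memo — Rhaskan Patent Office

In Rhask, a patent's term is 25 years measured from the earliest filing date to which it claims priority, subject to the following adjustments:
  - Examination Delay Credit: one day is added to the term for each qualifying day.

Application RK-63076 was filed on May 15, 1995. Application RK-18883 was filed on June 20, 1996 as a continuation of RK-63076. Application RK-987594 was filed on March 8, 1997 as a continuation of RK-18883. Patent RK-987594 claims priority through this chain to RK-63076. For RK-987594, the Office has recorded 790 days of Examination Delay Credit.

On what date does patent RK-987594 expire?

Earliest priority filing: 15 May 1995.
Base term: 15 May 1995 + 25 years → 15 May 2020.
Examination Delay Credit: +790 days → 14 July 2022.

July 14, 2022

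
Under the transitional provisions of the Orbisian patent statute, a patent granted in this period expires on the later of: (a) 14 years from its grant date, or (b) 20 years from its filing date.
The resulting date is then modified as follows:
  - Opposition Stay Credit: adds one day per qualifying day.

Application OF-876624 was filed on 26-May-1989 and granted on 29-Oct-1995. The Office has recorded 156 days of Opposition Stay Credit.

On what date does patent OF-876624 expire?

2010-04-03

(a) grant + 14 years → 29 October 2009.
(b) filing + 20 years → 26 May 2009.
Later of the two: 29 October 2009.
Opposition Stay Credit: +156 days → 3 April 2010.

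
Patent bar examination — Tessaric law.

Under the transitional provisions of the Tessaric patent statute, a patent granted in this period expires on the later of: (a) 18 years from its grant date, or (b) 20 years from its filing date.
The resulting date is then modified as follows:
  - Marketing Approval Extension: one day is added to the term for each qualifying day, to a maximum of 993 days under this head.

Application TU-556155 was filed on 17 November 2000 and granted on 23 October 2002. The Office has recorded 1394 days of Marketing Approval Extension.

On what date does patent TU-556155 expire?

August 7, 2023

(a) grant + 18 years → 23 October 2020.
(b) filing + 20 years → 17 November 2020.
Later of the two: 17 November 2020.
Marketing Approval Extension: 1394 days claimed exceeds the 993-day cap, so +993 days → 7 August 2023.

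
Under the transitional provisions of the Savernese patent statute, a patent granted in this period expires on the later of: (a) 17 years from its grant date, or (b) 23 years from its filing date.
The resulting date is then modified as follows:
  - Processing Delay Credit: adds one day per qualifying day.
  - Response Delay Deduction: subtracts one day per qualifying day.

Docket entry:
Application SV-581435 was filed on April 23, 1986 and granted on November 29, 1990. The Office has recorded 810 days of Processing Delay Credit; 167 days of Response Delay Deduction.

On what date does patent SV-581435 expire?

January 26, 2011

(a) grant + 17 years → 29 November 2007.
(b) filing + 23 years → 23 April 2009.
Later of the two: 23 April 2009.
Processing Delay Credit: +810 days → 12 July 2011.
Response Delay Deduction: −167 days → 26 January 2011.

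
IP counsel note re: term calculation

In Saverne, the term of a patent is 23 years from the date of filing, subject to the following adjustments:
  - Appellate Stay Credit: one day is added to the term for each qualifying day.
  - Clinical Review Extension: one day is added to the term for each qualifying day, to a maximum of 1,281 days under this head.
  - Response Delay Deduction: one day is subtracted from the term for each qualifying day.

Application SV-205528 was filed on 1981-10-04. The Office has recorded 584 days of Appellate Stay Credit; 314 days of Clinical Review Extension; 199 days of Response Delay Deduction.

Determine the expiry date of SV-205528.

September 3, 2006

Base term: filing date + 23 years → 4 October 2004.
Appellate Stay Credit: +584 days → 11 May 2006.
Clinical Review Extension: 314 days (within the 1281-day cap) → +314 days → 21 March 2007.
Response Delay Deduction: −199 days → 3 September 2006.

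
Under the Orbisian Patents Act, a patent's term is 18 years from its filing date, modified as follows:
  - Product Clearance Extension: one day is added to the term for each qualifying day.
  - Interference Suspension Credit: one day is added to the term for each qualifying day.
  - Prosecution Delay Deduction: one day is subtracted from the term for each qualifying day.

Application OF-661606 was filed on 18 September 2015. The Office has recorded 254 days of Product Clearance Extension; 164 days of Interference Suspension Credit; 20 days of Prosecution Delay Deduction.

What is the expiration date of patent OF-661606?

October 21, 2034

Base term: filing date + 18 years → 18 September 2033.
Product Clearance Extension: +254 days → 30 May 2034.
Interference Suspension Credit: +164 days → 10 November 2034.
Prosecution Delay Deduction: −20 days → 21 October 2034.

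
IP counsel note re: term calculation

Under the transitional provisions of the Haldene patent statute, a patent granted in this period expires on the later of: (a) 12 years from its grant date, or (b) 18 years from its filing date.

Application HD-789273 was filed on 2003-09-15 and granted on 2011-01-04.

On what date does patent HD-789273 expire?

2023-01-04

(a) grant + 12 years → 4 January 2023.
(b) filing + 18 years → 15 September 2021.
Later of the two: 4 January 2023.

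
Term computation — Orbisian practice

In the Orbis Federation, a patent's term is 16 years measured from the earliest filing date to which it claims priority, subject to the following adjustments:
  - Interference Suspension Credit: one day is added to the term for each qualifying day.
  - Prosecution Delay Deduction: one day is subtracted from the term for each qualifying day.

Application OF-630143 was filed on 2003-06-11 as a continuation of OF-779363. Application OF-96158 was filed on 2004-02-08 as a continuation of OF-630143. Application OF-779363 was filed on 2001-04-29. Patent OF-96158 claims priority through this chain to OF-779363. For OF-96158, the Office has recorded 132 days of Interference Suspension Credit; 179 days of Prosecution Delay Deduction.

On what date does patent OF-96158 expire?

Earliest priority filing: 29 April 2001.
Base term: 29 April 2001 + 16 years → 29 April 2017.
Interference Suspension Credit: +132 days → 8 September 2017.
Prosecution Delay Deduction: −179 days → 13 March 2017.

March 13, 2017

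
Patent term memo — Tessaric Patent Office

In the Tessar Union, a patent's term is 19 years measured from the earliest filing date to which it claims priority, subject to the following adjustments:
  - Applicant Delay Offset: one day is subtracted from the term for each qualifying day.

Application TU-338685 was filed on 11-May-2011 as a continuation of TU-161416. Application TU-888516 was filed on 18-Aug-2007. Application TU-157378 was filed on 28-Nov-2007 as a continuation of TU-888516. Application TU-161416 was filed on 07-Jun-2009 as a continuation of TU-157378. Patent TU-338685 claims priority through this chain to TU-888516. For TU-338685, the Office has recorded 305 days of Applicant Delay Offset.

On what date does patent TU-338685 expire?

2025-10-17

Earliest priority filing: 18 August 2007.
Base term: 18 August 2007 + 19 years → 18 August 2026.
Applicant Delay Offset: −305 days → 17 October 2025.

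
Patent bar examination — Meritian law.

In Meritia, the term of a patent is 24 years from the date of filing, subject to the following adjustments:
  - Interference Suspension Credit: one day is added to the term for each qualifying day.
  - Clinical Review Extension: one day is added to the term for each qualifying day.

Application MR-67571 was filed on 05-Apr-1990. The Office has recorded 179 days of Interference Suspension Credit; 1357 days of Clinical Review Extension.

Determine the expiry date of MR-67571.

Base term: filing date + 24 years → 5 April 2014.
Interference Suspension Credit: +179 days → 1 October 2014.
Clinical Review Extension: +1357 days → 19 June 2018.

2018-06-19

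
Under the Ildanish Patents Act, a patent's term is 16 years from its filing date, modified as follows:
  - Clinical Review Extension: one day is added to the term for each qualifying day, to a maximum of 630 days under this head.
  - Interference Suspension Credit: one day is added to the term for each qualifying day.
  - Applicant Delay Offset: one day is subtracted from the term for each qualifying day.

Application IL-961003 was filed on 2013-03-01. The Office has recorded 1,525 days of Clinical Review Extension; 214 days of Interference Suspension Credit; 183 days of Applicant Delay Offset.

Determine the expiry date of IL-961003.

December 22, 2030

Base term: filing date + 16 years → 1 March 2029.
Clinical Review Extension: 1525 days claimed exceeds the 630-day cap, so +630 days → 21 November 2030.
Interference Suspension Credit: +214 days → 23 June 2031.
Applicant Delay Offset: −183 days → 22 December 2030.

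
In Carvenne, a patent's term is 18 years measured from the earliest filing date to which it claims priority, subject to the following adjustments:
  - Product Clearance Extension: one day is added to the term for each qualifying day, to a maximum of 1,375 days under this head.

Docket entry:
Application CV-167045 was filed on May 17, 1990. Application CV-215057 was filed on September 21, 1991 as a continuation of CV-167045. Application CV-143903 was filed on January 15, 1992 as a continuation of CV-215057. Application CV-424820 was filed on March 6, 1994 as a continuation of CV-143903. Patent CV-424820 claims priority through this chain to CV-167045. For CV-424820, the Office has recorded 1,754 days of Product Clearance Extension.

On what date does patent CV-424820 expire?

February 21, 2012

Earliest priority filing: 17 May 1990.
Base term: 17 May 1990 + 18 years → 17 May 2008.
Product Clearance Extension: 1754 days claimed exceeds the 1375-day cap, so +1375 days → 21 February 2012.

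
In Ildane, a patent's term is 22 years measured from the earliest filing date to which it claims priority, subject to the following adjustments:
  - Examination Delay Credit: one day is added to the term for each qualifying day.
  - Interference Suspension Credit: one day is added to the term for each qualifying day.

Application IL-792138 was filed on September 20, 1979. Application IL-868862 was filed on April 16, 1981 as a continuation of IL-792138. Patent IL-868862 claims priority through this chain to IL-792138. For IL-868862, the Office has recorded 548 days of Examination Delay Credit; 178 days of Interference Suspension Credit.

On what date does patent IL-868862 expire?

Earliest priority filing: 20 September 1979.
Base term: 20 September 1979 + 22 years → 20 September 2001.
Examination Delay Credit: +548 days → 22 March 2003.
Interference Suspension Credit: +178 days → 16 September 2003.

2003-09-16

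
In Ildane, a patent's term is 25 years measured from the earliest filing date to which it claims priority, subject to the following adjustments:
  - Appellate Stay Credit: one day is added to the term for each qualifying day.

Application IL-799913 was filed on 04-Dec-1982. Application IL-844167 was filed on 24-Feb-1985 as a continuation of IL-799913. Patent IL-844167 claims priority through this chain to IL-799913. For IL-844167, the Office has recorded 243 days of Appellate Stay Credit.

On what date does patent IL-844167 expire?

Earliest priority filing: 4 December 1982.
Base term: 4 December 1982 + 25 years → 4 December 2007.
Appellate Stay Credit: +243 days → 3 August 2008.

August 3, 2008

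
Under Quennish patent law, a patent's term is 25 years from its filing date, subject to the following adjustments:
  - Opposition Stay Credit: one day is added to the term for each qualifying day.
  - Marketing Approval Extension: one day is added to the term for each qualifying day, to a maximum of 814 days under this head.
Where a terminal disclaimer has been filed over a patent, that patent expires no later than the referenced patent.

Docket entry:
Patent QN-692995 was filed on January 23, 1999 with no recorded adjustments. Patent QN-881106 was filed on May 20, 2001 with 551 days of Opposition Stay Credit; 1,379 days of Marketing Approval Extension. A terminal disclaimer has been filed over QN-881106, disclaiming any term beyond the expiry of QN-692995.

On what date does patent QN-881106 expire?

January 23, 2024

Natural term of QN-881106:
  Base: filing + 25 years → 20 May 2026.
  Opposition Stay Credit: +551 days → 22 November 2027.
  Marketing Approval Extension: 1379 days claimed exceeds the 814-day cap, so +814 days → 13 February 2030.
Expiry of referenced patent QN-692995:
  Base: filing + 25 years → 23 January 2024.
Terminal disclaimer: QN-881106 expires on the earlier of 13 February 2030 and 23 January 2024.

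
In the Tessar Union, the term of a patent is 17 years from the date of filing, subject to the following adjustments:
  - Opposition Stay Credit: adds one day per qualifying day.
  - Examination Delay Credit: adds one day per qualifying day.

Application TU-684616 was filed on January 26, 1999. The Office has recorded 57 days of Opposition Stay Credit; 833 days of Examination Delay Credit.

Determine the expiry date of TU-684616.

2018-07-04

Base term: filing date + 17 years → 26 January 2016.
Opposition Stay Credit: +57 days → 23 March 2016.
Examination Delay Credit: +833 days → 4 July 2018.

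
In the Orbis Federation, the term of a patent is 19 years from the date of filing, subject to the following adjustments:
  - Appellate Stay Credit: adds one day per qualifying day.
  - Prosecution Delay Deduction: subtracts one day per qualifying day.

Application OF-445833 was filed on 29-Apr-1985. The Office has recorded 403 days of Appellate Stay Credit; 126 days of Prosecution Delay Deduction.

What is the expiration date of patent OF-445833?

2005-01-31

Base term: filing date + 19 years → 29 April 2004.
Appellate Stay Credit: +403 days → 6 June 2005.
Prosecution Delay Deduction: −126 days → 31 January 2005.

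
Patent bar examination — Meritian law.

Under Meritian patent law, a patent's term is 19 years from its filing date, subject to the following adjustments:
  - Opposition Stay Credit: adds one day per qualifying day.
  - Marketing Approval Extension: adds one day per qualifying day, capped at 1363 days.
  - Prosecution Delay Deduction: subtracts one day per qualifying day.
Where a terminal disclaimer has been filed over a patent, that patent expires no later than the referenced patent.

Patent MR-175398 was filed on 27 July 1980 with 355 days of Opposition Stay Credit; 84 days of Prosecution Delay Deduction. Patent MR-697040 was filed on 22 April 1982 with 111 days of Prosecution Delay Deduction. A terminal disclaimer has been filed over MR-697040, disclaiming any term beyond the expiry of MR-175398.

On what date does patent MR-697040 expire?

April 23, 2000

Natural term of MR-697040:
  Base: filing + 19 years → 22 April 2001.
  Prosecution Delay Deduction: −111 days → 1 January 2001.
Expiry of referenced patent MR-175398:
  Base: filing + 19 years → 27 July 1999.
  Opposition Stay Credit: +355 days → 16 July 2000.
  Prosecution Delay Deduction: −84 days → 23 April 2000.
Terminal disclaimer: MR-697040 expires on the earlier of 1 January 2001 and 23 April 2000.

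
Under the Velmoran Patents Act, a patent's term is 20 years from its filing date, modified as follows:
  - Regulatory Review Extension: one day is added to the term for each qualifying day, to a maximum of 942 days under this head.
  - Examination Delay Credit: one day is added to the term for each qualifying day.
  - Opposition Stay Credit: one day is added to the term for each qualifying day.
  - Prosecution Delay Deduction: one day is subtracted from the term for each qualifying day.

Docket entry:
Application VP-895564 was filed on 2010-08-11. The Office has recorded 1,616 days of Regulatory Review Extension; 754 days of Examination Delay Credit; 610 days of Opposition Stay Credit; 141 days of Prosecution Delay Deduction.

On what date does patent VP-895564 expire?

Base term: filing date + 20 years → 11 August 2030.
Regulatory Review Extension: 1616 days claimed exceeds the 942-day cap, so +942 days → 10 March 2033.
Examination Delay Credit: +754 days → 3 April 2035.
Opposition Stay Credit: +610 days → 3 December 2036.
Prosecution Delay Deduction: −141 days → 15 July 2036.

July 15, 2036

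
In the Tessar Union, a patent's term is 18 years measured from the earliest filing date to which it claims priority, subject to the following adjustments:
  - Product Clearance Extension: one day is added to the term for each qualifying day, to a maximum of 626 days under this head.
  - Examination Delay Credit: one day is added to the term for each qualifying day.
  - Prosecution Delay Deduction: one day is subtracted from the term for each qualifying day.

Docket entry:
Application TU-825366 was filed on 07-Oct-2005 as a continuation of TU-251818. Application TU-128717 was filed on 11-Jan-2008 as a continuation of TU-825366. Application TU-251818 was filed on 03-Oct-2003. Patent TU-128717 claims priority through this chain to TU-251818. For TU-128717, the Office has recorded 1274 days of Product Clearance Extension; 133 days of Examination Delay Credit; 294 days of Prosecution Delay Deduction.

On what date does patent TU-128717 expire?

January 11, 2023

Earliest priority filing: 3 October 2003.
Base term: 3 October 2003 + 18 years → 3 October 2021.
Product Clearance Extension: 1274 days claimed exceeds the 626-day cap, so +626 days → 21 June 2023.
Examination Delay Credit: +133 days → 1 November 2023.
Prosecution Delay Deduction: −294 days → 11 January 2023.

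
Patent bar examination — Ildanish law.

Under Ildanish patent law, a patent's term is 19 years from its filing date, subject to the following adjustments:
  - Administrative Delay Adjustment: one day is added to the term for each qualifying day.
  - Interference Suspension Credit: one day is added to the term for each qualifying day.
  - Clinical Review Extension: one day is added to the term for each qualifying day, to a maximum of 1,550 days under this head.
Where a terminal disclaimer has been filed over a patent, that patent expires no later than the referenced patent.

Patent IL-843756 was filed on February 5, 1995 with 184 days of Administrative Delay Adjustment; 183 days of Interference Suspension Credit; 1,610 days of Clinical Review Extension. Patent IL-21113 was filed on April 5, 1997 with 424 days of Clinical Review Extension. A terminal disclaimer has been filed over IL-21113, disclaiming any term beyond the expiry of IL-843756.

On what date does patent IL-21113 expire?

June 3, 2017

Natural term of IL-21113:
  Base: filing + 19 years → 5 April 2016.
  Clinical Review Extension: 424 days (within the 1550-day cap) → +424 days → 3 June 2017.
Expiry of referenced patent IL-843756:
  Base: filing + 19 years → 5 February 2014.
  Administrative Delay Adjustment: +184 days → 8 August 2014.
  Interference Suspension Credit: +183 days → 7 February 2015.
  Clinical Review Extension: 1610 days claimed exceeds the 1550-day cap, so +1550 days → 7 May 2019.
Terminal disclaimer: IL-21113 expires on the earlier of 3 June 2017 and 7 May 2019.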